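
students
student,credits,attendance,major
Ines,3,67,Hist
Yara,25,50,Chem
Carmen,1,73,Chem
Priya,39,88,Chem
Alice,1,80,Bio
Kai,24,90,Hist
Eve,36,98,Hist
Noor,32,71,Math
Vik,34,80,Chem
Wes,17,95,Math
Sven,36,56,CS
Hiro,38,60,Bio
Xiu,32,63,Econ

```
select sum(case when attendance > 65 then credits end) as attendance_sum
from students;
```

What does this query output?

student=Ines: ✓ → 3
student=Yara: ✗
student=Carmen: ✓ → 1
student=Priya: ✓ → 39
student=Alice: ✓ → 1
student=Kai: ✓ → 24
student=Eve: ✓ → 36
student=Noor: ✓ → 32
student=Vik: ✓ → 34
student=Wes: ✓ → 17
student=Sven: ✗
student=Hiro: ✗
student=Xiu: ✗
attendance_sum = 3 + 1 + 39 + 1 + 24 + 36 + 32 + 34 + 17 = 187

187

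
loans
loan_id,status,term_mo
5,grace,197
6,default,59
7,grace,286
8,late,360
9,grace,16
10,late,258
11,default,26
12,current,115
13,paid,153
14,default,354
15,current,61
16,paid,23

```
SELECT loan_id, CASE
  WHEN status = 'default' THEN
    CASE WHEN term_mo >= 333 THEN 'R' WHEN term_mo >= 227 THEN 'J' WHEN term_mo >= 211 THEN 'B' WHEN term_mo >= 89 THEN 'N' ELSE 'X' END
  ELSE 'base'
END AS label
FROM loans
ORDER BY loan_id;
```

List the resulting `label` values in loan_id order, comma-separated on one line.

base, X, base, base, base, base, X, base, base, R, base, base

loan_id=5: status='grace' → outer ELSE → base
loan_id=6: status='default' → inner[ELSE] → X
loan_id=7: status='grace' → outer ELSE → base
loan_id=8: status='late' → outer ELSE → base
loan_id=9: status='grace' → outer ELSE → base
loan_id=10: status='late' → outer ELSE → base
loan_id=11: status='default' → inner[ELSE] → X
loan_id=12: status='current' → outer ELSE → base
loan_id=13: status='paid' → outer ELSE → base
loan_id=14: status='default' → inner[term_mo >= 333] → R
loan_id=15: status='current' → outer ELSE → base
loan_id=16: status='paid' → outer ELSE → base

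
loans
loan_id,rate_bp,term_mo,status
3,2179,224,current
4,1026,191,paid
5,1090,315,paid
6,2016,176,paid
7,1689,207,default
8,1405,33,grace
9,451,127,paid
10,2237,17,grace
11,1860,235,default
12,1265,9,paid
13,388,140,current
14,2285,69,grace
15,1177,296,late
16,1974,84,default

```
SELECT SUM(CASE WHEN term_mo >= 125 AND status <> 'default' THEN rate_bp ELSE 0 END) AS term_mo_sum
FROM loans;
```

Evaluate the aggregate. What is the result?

8327

loan_id=3: ✓ → 2179
loan_id=4: ✓ → 1026
loan_id=5: ✓ → 1090
loan_id=6: ✓ → 2016
loan_id=7: ✗
loan_id=8: ✗
loan_id=9: ✓ → 451
loan_id=10: ✗
loan_id=11: ✗
loan_id=12: ✗
loan_id=13: ✓ → 388
loan_id=14: ✗
loan_id=15: ✓ → 1177
loan_id=16: ✗
term_mo_sum = 2179 + 1026 + 1090 + 2016 + 451 + 388 + 1177 = 8327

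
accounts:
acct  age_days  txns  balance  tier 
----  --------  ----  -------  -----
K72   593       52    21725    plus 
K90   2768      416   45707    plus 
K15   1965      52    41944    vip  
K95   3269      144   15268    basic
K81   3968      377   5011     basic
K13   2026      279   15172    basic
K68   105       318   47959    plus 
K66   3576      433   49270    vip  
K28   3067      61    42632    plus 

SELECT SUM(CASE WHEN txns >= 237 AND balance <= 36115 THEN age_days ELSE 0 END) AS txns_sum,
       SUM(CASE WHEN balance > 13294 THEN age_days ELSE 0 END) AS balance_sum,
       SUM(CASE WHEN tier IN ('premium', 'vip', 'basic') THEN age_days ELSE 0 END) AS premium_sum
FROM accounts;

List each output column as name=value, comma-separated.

txns_sum=5994, balance_sum=17369, premium_sum=14804

[txns_sum: txns >= 237 AND balance <= 36115]
acct=K72: ✗
acct=K90: ✗
acct=K15: ✗
acct=K95: ✗
acct=K81: ✓ → 3968
acct=K13: ✓ → 2026
acct=K68: ✗
acct=K66: ✗
acct=K28: ✗
txns_sum = 3968 + 2026 = 5994
—
[balance_sum: balance > 13294]
acct=K72: ✓ → 593
acct=K90: ✓ → 2768
acct=K15: ✓ → 1965
acct=K95: ✓ → 3269
acct=K81: ✗
acct=K13: ✓ → 2026
acct=K68: ✓ → 105
acct=K66: ✓ → 3576
acct=K28: ✓ → 3067
balance_sum = 593 + 2768 + 1965 + 3269 + 2026 + 105 + 3576 + 3067 = 17369
—
[premium_sum: tier IN ('premium', 'vip', 'basic')]
acct=K72: ✗
acct=K90: ✗
acct=K15: ✓ → 1965
acct=K95: ✓ → 3269
acct=K81: ✓ → 3968
acct=K13: ✓ → 2026
acct=K68: ✗
acct=K66: ✓ → 3576
acct=K28: ✗
premium_sum = 1965 + 3269 + 3968 + 2026 + 3576 = 14804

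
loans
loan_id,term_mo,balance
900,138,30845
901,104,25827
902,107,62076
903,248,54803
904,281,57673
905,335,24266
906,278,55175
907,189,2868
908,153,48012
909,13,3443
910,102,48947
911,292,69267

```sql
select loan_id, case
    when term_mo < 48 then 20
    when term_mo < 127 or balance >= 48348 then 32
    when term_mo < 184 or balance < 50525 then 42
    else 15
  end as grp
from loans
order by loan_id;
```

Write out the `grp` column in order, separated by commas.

42, 32, 32, 32, 32, 42, 32, 42, 42, 20, 32, 32

loan_id=900: term_mo < 184 or balance < 50525 → 42
loan_id=901: term_mo < 127 or balance >= 48348 → 32
loan_id=902: term_mo < 127 or balance >= 48348 → 32
loan_id=903: term_mo < 127 or balance >= 48348 → 32
loan_id=904: term_mo < 127 or balance >= 48348 → 32
loan_id=905: term_mo < 184 or balance < 50525 → 42
loan_id=906: term_mo < 127 or balance >= 48348 → 32
loan_id=907: term_mo < 184 or balance < 50525 → 42
loan_id=908: term_mo < 184 or balance < 50525 → 42
loan_id=909: term_mo < 48 → 20
loan_id=910: term_mo < 127 or balance >= 48348 → 32
loan_id=911: term_mo < 127 or balance >= 48348 → 32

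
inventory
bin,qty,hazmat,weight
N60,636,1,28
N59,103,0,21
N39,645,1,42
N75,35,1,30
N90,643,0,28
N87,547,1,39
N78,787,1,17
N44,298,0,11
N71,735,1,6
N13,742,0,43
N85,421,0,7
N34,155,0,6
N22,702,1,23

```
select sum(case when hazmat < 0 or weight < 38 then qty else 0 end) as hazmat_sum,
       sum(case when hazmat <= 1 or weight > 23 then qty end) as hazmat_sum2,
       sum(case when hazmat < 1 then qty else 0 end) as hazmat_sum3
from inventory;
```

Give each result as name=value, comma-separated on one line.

[hazmat_sum: hazmat < 0 or weight < 38]
bin=N60: ✓ → 636
bin=N59: ✓ → 103
bin=N39: ✗
bin=N75: ✓ → 35
bin=N90: ✓ → 643
bin=N87: ✗
bin=N78: ✓ → 787
bin=N44: ✓ → 298
bin=N71: ✓ → 735
bin=N13: ✗
bin=N85: ✓ → 421
bin=N34: ✓ → 155
bin=N22: ✓ → 702
hazmat_sum = 636 + 103 + 35 + 643 + 787 + 298 + 735 + 421 + 155 + 702 = 4515
—
[hazmat_sum2: hazmat <= 1 or weight > 23]
bin=N60: ✓ → 636
bin=N59: ✓ → 103
bin=N39: ✓ → 645
bin=N75: ✓ → 35
bin=N90: ✓ → 643
bin=N87: ✓ → 547
bin=N78: ✓ → 787
bin=N44: ✓ → 298
bin=N71: ✓ → 735
bin=N13: ✓ → 742
bin=N85: ✓ → 421
bin=N34: ✓ → 155
bin=N22: ✓ → 702
hazmat_sum2 = 636 + 103 + 645 + 35 + 643 + 547 + 787 + 298 + 735 + 742 + 421 + 155 + 702 = 6449
—
[hazmat_sum3: hazmat < 1]
bin=N60: ✗
bin=N59: ✓ → 103
bin=N39: ✗
bin=N75: ✗
bin=N90: ✓ → 643
bin=N87: ✗
bin=N78: ✗
bin=N44: ✓ → 298
bin=N71: ✗
bin=N13: ✓ → 742
bin=N85: ✓ → 421
bin=N34: ✓ → 155
bin=N22: ✗
hazmat_sum3 = 103 + 643 + 298 + 742 + 421 + 155 = 2362

hazmat_sum=4515, hazmat_sum2=6449, hazmat_sum3=2362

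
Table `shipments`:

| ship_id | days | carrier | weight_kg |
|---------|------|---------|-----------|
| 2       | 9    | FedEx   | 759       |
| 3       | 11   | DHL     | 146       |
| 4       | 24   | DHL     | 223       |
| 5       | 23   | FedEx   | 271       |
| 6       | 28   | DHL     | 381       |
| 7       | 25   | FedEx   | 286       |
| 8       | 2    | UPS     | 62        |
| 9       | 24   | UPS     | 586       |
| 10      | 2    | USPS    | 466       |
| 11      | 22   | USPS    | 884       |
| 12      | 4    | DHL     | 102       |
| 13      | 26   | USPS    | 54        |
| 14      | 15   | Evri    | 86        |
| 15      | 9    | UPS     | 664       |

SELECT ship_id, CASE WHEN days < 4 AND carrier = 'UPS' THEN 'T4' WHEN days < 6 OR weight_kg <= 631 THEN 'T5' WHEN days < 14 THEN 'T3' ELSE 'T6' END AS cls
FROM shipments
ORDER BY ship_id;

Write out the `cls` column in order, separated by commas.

T3, T5, T5, T5, T5, T5, T4, T5, T5, T6, T5, T5, T5, T3

ship_id=2: days < 14 → T3
ship_id=3: days < 6 OR weight_kg <= 631 → T5
ship_id=4: days < 6 OR weight_kg <= 631 → T5
ship_id=5: days < 6 OR weight_kg <= 631 → T5
ship_id=6: days < 6 OR weight_kg <= 631 → T5
ship_id=7: days < 6 OR weight_kg <= 631 → T5
ship_id=8: days < 4 AND carrier = 'UPS' → T4
ship_id=9: days < 6 OR weight_kg <= 631 → T5
ship_id=10: days < 6 OR weight_kg <= 631 → T5
ship_id=11: ELSE → T6
ship_id=12: days < 6 OR weight_kg <= 631 → T5
ship_id=13: days < 6 OR weight_kg <= 631 → T5
ship_id=14: days < 6 OR weight_kg <= 631 → T5
ship_id=15: days < 14 → T3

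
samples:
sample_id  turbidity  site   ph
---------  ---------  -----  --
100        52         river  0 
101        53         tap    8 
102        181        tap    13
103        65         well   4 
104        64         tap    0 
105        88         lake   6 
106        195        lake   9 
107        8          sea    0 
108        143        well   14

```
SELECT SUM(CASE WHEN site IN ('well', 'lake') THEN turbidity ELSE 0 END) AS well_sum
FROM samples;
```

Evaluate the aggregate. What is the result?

sample_id=100: ✗
sample_id=101: ✗
sample_id=102: ✗
sample_id=103: ✓ → 65
sample_id=104: ✗
sample_id=105: ✓ → 88
sample_id=106: ✓ → 195
sample_id=107: ✗
sample_id=108: ✓ → 143
well_sum = 65 + 88 + 195 + 143 = 491

491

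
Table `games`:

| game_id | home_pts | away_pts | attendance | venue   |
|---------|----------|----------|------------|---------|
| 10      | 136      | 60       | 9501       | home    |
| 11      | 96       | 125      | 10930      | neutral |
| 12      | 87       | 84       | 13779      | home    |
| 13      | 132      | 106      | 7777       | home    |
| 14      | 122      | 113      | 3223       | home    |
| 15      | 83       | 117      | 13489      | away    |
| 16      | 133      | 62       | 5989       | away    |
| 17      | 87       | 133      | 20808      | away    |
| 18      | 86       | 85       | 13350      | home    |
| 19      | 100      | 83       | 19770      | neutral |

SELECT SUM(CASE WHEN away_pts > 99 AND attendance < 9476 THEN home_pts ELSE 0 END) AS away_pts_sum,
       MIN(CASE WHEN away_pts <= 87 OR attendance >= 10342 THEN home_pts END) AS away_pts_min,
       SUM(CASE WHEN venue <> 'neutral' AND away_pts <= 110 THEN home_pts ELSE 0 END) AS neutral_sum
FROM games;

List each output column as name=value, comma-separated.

away_pts_sum=254, away_pts_min=83, neutral_sum=574

[away_pts_sum: away_pts > 99 AND attendance < 9476]
game_id=10: ✗
game_id=11: ✗
game_id=12: ✗
game_id=13: ✓ → 132
game_id=14: ✓ → 122
game_id=15: ✗
game_id=16: ✗
game_id=17: ✗
game_id=18: ✗
game_id=19: ✗
away_pts_sum = 132 + 122 = 254
—
[away_pts_min: away_pts <= 87 OR attendance >= 10342]
game_id=10: ✓ → 136
game_id=11: ✓ → 96
game_id=12: ✓ → 87
game_id=13: ✗
game_id=14: ✗
game_id=15: ✓ → 83
game_id=16: ✓ → 133
game_id=17: ✓ → 87
game_id=18: ✓ → 86
game_id=19: ✓ → 100
away_pts_min = MIN(136, 96, 87, 83, 133, 87, 86, 100) = 83
—
[neutral_sum: venue <> 'neutral' AND away_pts <= 110]
game_id=10: ✓ → 136
game_id=11: ✗
game_id=12: ✓ → 87
game_id=13: ✓ → 132
game_id=14: ✗
game_id=15: ✗
game_id=16: ✓ → 133
game_id=17: ✗
game_id=18: ✓ → 86
game_id=19: ✗
neutral_sum = 136 + 87 + 132 + 133 + 86 = 574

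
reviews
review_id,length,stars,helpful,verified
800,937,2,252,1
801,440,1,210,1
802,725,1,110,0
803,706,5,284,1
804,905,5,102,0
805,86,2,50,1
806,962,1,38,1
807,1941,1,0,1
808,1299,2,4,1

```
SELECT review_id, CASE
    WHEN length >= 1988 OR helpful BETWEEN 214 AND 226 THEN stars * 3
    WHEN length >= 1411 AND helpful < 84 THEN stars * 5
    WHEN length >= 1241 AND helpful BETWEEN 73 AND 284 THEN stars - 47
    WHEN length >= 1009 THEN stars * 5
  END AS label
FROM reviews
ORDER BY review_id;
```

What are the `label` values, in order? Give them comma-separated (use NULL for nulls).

review_id=800: (no match → NULL) → NULL
review_id=801: (no match → NULL) → NULL
review_id=802: (no match → NULL) → NULL
review_id=803: (no match → NULL) → NULL
review_id=804: (no match → NULL) → NULL
review_id=805: (no match → NULL) → NULL
review_id=806: (no match → NULL) → NULL
review_id=807: length >= 1411 AND helpful < 84 → 5
review_id=808: length >= 1009 → 10

NULL, NULL, NULL, NULL, NULL, NULL, NULL, 5, 10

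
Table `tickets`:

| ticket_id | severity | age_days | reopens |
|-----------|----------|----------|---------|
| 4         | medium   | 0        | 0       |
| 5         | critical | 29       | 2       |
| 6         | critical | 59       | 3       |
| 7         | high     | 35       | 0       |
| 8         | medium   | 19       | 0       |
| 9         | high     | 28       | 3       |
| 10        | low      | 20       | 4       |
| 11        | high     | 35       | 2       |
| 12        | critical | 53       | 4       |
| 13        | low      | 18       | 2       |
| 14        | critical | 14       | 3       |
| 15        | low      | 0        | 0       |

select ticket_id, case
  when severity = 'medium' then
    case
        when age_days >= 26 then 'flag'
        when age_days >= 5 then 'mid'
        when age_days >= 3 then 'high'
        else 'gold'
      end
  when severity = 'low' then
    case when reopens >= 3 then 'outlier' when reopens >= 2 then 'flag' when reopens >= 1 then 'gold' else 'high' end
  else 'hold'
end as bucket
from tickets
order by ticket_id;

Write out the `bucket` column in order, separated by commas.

ticket_id=4: severity='medium' → inner[ELSE] → gold
ticket_id=5: severity='critical' → outer ELSE → hold
ticket_id=6: severity='critical' → outer ELSE → hold
ticket_id=7: severity='high' → outer ELSE → hold
ticket_id=8: severity='medium' → inner[age_days >= 5] → mid
ticket_id=9: severity='high' → outer ELSE → hold
ticket_id=10: severity='low' → inner[reopens >= 3] → outlier
ticket_id=11: severity='high' → outer ELSE → hold
ticket_id=12: severity='critical' → outer ELSE → hold
ticket_id=13: severity='low' → inner[reopens >= 2] → flag
ticket_id=14: severity='critical' → outer ELSE → hold
ticket_id=15: severity='low' → inner[ELSE] → high

gold, hold, hold, hold, mid, hold, outlier, hold, hold, flag, hold, high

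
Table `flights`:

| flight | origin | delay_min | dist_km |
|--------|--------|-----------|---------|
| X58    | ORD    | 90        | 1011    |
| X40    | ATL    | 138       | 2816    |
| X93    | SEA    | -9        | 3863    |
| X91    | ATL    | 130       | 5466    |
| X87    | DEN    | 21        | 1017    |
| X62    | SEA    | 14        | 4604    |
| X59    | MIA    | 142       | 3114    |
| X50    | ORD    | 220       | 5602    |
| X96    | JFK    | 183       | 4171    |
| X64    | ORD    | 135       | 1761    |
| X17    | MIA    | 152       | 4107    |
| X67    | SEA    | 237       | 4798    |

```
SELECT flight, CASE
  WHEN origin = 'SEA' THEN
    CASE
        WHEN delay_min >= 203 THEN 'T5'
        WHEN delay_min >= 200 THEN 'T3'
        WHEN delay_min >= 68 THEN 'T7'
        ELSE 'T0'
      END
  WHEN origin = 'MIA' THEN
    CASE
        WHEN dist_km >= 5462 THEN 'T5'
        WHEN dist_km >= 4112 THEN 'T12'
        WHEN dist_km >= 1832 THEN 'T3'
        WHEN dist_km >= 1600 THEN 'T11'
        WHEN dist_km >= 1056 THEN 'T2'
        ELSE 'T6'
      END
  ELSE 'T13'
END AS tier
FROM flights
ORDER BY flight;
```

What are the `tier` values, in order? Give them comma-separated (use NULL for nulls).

T3, T13, T13, T13, T3, T0, T13, T5, T13, T13, T0, T13

flight=X17: origin='MIA' → inner[dist_km >= 1832] → T3
flight=X40: origin='ATL' → outer ELSE → T13
flight=X50: origin='ORD' → outer ELSE → T13
flight=X58: origin='ORD' → outer ELSE → T13
flight=X59: origin='MIA' → inner[dist_km >= 1832] → T3
flight=X62: origin='SEA' → inner[ELSE] → T0
flight=X64: origin='ORD' → outer ELSE → T13
flight=X67: origin='SEA' → inner[delay_min >= 203] → T5
flight=X87: origin='DEN' → outer ELSE → T13
flight=X91: origin='ATL' → outer ELSE → T13
flight=X93: origin='SEA' → inner[ELSE] → T0
flight=X96: origin='JFK' → outer ELSE → T13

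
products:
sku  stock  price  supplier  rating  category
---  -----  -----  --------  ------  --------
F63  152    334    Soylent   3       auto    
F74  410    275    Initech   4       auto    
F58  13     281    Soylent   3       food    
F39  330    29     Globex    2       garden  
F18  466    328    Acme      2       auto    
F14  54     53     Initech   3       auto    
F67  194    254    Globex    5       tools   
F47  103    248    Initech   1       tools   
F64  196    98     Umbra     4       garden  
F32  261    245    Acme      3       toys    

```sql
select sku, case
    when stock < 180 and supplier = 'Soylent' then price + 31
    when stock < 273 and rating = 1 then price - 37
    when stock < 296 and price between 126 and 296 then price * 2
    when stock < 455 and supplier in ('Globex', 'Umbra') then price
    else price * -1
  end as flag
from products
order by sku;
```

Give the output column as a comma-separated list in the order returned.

sku=F14: ELSE → -53
sku=F18: ELSE → -328
sku=F32: stock < 296 and price between 126 and 296 → 490
sku=F39: stock < 455 and supplier in ('Globex', 'Umbra') → 29
sku=F47: stock < 273 and rating = 1 → 211
sku=F58: stock < 180 and supplier = 'Soylent' → 312
sku=F63: stock < 180 and supplier = 'Soylent' → 365
sku=F64: stock < 455 and supplier in ('Globex', 'Umbra') → 98
sku=F67: stock < 296 and price between 126 and 296 → 508
sku=F74: ELSE → -275

-53, -328, 490, 29, 211, 312, 365, 98, 508, -275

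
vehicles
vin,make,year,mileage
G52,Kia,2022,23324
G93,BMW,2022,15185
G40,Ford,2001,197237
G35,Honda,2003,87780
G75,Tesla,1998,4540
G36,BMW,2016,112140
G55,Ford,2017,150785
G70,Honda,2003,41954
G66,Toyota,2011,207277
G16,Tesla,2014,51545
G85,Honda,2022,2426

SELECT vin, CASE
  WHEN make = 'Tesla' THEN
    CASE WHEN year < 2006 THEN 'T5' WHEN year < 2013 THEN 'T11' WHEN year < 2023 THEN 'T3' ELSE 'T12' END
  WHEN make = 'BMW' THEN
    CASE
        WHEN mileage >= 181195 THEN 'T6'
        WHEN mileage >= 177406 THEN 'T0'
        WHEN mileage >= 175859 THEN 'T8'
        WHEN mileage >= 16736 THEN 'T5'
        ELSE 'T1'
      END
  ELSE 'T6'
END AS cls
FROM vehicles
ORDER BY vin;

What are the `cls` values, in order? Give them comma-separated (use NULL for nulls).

vin=G16: make='Tesla' → inner[year < 2023] → T3
vin=G35: make='Honda' → outer ELSE → T6
vin=G36: make='BMW' → inner[mileage >= 16736] → T5
vin=G40: make='Ford' → outer ELSE → T6
vin=G52: make='Kia' → outer ELSE → T6
vin=G55: make='Ford' → outer ELSE → T6
vin=G66: make='Toyota' → outer ELSE → T6
vin=G70: make='Honda' → outer ELSE → T6
vin=G75: make='Tesla' → inner[year < 2006] → T5
vin=G85: make='Honda' → outer ELSE → T6
vin=G93: make='BMW' → inner[ELSE] → T1

T3, T6, T5, T6, T6, T6, T6, T6, T5, T6, T1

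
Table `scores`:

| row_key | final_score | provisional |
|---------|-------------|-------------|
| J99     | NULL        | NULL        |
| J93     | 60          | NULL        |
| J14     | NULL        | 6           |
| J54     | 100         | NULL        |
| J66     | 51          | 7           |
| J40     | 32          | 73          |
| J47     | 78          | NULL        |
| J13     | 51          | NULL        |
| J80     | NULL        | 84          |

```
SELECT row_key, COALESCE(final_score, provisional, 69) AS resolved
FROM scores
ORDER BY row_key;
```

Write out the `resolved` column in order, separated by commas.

51, 6, 32, 78, 100, 51, 84, 60, 69

row_key=J13: final_score=51 → 51
row_key=J14: final_score=NULL, provisional=6 → 6
row_key=J40: final_score=32 → 32
row_key=J47: final_score=78 → 78
row_key=J54: final_score=100 → 100
row_key=J66: final_score=51 → 51
row_key=J80: final_score=NULL, provisional=84 → 84
row_key=J93: final_score=60 → 60
row_key=J99: final_score=NULL, provisional=NULL, → literal 69 → 69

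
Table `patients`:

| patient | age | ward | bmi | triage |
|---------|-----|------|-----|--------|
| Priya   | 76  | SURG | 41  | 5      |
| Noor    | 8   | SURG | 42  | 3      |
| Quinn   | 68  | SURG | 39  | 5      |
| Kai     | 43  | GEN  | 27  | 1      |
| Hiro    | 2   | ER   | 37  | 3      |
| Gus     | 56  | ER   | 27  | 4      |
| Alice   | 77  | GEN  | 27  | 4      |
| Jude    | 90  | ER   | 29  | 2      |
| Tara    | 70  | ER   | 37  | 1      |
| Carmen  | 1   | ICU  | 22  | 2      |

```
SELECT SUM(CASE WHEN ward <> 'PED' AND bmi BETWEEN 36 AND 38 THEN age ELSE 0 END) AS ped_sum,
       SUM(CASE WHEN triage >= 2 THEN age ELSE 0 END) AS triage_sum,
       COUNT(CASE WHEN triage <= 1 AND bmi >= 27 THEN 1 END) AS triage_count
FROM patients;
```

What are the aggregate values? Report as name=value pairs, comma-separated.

[ped_sum: ward <> 'PED' AND bmi BETWEEN 36 AND 38]
patient=Priya: ✗
patient=Noor: ✗
patient=Quinn: ✗
patient=Kai: ✗
patient=Hiro: ✓ → 2
patient=Gus: ✗
patient=Alice: ✗
patient=Jude: ✗
patient=Tara: ✓ → 70
patient=Carmen: ✗
ped_sum = 2 + 70 = 72
—
[triage_sum: triage >= 2]
patient=Priya: ✓ → 76
patient=Noor: ✓ → 8
patient=Quinn: ✓ → 68
patient=Kai: ✗
patient=Hiro: ✓ → 2
patient=Gus: ✓ → 56
patient=Alice: ✓ → 77
patient=Jude: ✓ → 90
patient=Tara: ✗
patient=Carmen: ✓ → 1
triage_sum = 76 + 8 + 68 + 2 + 56 + 77 + 90 + 1 = 378
—
[triage_count: triage <= 1 AND bmi >= 27]
patient=Priya: ✗
patient=Noor: ✗
patient=Quinn: ✗
patient=Kai: ✓ → 1
patient=Hiro: ✗
patient=Gus: ✗
patient=Alice: ✗
patient=Jude: ✗
patient=Tara: ✓ → 1
patient=Carmen: ✗
triage_count = COUNT(1, 1) = 2

ped_sum=72, triage_sum=378, triage_count=2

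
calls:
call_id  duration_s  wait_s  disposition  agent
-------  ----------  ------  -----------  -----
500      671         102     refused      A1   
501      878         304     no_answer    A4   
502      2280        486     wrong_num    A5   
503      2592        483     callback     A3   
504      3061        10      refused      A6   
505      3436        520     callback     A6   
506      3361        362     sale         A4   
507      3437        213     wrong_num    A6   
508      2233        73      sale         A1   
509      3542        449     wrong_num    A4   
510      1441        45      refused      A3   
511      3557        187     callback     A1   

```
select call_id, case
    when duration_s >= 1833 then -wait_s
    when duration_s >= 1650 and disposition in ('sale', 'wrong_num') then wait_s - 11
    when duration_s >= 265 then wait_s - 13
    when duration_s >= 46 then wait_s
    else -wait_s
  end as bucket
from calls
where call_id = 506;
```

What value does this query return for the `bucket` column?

-362

call_id = 506: duration_s=3361, wait_s=362, disposition=sale, agent=A4.
duration_s >= 1833 → true → -362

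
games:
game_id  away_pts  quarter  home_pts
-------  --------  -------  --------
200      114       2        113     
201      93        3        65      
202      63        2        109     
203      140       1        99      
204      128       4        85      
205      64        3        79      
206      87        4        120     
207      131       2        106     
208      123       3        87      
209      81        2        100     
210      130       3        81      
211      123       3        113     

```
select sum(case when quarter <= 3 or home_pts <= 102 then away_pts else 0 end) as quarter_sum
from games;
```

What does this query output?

1190

game_id=200: ✓ → 114
game_id=201: ✓ → 93
game_id=202: ✓ → 63
game_id=203: ✓ → 140
game_id=204: ✓ → 128
game_id=205: ✓ → 64
game_id=206: ✗
game_id=207: ✓ → 131
game_id=208: ✓ → 123
game_id=209: ✓ → 81
game_id=210: ✓ → 130
game_id=211: ✓ → 123
quarter_sum = 114 + 93 + 63 + 140 + 128 + 64 + 131 + 123 + 81 + 130 + 123 = 1190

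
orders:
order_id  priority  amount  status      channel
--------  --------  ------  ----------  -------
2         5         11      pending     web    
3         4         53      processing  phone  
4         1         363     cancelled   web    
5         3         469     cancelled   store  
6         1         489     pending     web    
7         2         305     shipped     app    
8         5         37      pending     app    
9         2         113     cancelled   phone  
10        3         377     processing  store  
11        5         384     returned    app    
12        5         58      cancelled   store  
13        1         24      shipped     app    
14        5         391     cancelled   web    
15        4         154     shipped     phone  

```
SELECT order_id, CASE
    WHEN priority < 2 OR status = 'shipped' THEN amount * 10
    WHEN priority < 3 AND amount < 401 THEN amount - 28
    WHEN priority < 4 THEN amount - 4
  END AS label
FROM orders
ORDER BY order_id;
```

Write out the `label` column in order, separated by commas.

order_id=2: (no match → NULL) → NULL
order_id=3: (no match → NULL) → NULL
order_id=4: priority < 2 OR status = 'shipped' → 3630
order_id=5: priority < 4 → 465
order_id=6: priority < 2 OR status = 'shipped' → 4890
order_id=7: priority < 2 OR status = 'shipped' → 3050
order_id=8: (no match → NULL) → NULL
order_id=9: priority < 3 AND amount < 401 → 85
order_id=10: priority < 4 → 373
order_id=11: (no match → NULL) → NULL
order_id=12: (no match → NULL) → NULL
order_id=13: priority < 2 OR status = 'shipped' → 240
order_id=14: (no match → NULL) → NULL
order_id=15: priority < 2 OR status = 'shipped' → 1540

NULL, NULL, 3630, 465, 4890, 3050, NULL, 85, 373, NULL, NULL, 240, NULL, 1540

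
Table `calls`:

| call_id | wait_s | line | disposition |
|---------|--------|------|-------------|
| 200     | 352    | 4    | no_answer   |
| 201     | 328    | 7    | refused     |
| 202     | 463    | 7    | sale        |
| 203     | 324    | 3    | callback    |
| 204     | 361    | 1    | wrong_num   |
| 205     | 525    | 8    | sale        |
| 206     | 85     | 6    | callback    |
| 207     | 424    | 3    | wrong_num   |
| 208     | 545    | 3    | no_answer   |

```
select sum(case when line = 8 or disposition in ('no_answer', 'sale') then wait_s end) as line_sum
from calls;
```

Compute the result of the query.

call_id=200: ✓ → 352
call_id=201: ✗
call_id=202: ✓ → 463
call_id=203: ✗
call_id=204: ✗
call_id=205: ✓ → 525
call_id=206: ✗
call_id=207: ✗
call_id=208: ✓ → 545
line_sum = 352 + 463 + 525 + 545 = 1885

1885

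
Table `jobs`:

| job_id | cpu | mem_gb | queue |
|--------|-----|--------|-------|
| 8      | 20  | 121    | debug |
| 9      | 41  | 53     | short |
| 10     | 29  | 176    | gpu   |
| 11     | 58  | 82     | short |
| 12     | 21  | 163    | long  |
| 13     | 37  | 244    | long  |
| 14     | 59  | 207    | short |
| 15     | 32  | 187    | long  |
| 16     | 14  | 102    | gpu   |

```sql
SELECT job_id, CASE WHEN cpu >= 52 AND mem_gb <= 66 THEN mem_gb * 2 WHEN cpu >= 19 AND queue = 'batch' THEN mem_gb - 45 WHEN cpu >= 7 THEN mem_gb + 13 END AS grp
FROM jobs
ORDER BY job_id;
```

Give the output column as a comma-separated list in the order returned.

134, 66, 189, 95, 176, 257, 220, 200, 115

job_id=8: cpu >= 7 → 134
job_id=9: cpu >= 7 → 66
job_id=10: cpu >= 7 → 189
job_id=11: cpu >= 7 → 95
job_id=12: cpu >= 7 → 176
job_id=13: cpu >= 7 → 257
job_id=14: cpu >= 7 → 220
job_id=15: cpu >= 7 → 200
job_id=16: cpu >= 7 → 115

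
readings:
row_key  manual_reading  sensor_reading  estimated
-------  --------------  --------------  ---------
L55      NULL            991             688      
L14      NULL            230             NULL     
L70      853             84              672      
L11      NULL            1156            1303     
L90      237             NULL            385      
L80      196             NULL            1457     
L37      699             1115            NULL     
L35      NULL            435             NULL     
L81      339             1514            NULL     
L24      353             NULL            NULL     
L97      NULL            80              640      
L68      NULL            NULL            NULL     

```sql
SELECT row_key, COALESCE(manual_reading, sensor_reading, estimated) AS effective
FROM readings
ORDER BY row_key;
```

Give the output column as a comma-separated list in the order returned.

1156, 230, 353, 435, 699, 991, NULL, 853, 196, 339, 237, 80

row_key=L11: manual_reading=NULL, sensor_reading=1156 → 1156
row_key=L14: manual_reading=NULL, sensor_reading=230 → 230
row_key=L24: manual_reading=353 → 353
row_key=L35: manual_reading=NULL, sensor_reading=435 → 435
row_key=L37: manual_reading=699 → 699
row_key=L55: manual_reading=NULL, sensor_reading=991 → 991
row_key=L68: manual_reading=NULL, sensor_reading=NULL, estimated=NULL (all NULL) → NULL
row_key=L70: manual_reading=853 → 853
row_key=L80: manual_reading=196 → 196
row_key=L81: manual_reading=339 → 339
row_key=L90: manual_reading=237 → 237
row_key=L97: manual_reading=NULL, sensor_reading=80 → 80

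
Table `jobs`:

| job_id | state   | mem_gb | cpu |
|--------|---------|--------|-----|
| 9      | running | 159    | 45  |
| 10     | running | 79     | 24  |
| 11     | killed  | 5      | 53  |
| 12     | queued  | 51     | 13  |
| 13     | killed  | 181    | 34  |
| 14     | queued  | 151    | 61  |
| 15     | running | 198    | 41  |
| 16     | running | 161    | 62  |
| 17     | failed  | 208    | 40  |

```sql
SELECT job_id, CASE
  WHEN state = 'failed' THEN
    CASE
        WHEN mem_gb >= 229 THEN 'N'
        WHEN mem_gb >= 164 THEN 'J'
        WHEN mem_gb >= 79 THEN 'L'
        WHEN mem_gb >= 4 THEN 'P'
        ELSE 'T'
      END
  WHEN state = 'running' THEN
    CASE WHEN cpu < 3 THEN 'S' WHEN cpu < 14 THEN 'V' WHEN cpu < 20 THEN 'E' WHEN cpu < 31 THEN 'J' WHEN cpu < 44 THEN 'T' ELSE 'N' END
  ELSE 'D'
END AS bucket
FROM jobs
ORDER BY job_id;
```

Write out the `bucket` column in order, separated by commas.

N, J, D, D, D, D, T, N, J

job_id=9: state='running' → inner[ELSE] → N
job_id=10: state='running' → inner[cpu < 31] → J
job_id=11: state='killed' → outer ELSE → D
job_id=12: state='queued' → outer ELSE → D
job_id=13: state='killed' → outer ELSE → D
job_id=14: state='queued' → outer ELSE → D
job_id=15: state='running' → inner[cpu < 44] → T
job_id=16: state='running' → inner[ELSE] → N
job_id=17: state='failed' → inner[mem_gb >= 164] → J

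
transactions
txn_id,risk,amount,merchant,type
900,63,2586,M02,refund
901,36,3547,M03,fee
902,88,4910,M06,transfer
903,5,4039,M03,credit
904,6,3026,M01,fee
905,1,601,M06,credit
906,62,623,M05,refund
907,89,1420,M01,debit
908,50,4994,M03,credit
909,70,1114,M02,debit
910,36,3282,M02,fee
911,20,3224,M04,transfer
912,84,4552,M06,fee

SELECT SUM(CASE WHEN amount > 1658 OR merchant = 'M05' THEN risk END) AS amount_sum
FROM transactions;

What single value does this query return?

450

txn_id=900: ✓ → 63
txn_id=901: ✓ → 36
txn_id=902: ✓ → 88
txn_id=903: ✓ → 5
txn_id=904: ✓ → 6
txn_id=905: ✗
txn_id=906: ✓ → 62
txn_id=907: ✗
txn_id=908: ✓ → 50
txn_id=909: ✗
txn_id=910: ✓ → 36
txn_id=911: ✓ → 20
txn_id=912: ✓ → 84
amount_sum = 63 + 36 + 88 + 5 + 6 + 62 + 50 + 36 + 20 + 84 = 450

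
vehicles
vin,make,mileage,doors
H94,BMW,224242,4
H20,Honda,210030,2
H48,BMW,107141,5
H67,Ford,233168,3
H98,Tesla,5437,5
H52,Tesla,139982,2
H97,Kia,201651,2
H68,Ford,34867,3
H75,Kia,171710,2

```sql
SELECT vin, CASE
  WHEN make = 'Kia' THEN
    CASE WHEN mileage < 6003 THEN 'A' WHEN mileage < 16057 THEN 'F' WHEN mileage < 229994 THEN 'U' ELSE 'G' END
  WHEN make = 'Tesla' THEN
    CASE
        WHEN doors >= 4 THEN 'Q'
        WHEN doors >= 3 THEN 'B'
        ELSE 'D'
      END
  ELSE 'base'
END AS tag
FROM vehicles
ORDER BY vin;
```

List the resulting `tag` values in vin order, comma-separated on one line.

vin=H20: make='Honda' → outer ELSE → base
vin=H48: make='BMW' → outer ELSE → base
vin=H52: make='Tesla' → inner[ELSE] → D
vin=H67: make='Ford' → outer ELSE → base
vin=H68: make='Ford' → outer ELSE → base
vin=H75: make='Kia' → inner[mileage < 229994] → U
vin=H94: make='BMW' → outer ELSE → base
vin=H97: make='Kia' → inner[mileage < 229994] → U
vin=H98: make='Tesla' → inner[doors >= 4] → Q

base, base, D, base, base, U, base, U, Q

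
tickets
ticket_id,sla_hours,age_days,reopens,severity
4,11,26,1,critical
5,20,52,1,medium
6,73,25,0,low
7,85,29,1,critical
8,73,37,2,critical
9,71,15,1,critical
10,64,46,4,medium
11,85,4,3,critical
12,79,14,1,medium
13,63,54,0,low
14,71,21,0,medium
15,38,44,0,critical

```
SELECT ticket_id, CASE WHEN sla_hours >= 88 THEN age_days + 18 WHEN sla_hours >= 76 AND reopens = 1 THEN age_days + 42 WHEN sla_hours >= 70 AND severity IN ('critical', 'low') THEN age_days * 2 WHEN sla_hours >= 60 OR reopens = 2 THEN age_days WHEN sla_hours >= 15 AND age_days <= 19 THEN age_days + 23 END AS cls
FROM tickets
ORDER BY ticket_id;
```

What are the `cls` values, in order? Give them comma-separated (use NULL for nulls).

NULL, NULL, 50, 71, 74, 30, 46, 8, 56, 54, 21, NULL

ticket_id=4: (no match → NULL) → NULL
ticket_id=5: (no match → NULL) → NULL
ticket_id=6: sla_hours >= 70 AND severity IN ('critical', 'low') → 50
ticket_id=7: sla_hours >= 76 AND reopens = 1 → 71
ticket_id=8: sla_hours >= 70 AND severity IN ('critical', 'low') → 74
ticket_id=9: sla_hours >= 70 AND severity IN ('critical', 'low') → 30
ticket_id=10: sla_hours >= 60 OR reopens = 2 → 46
ticket_id=11: sla_hours >= 70 AND severity IN ('critical', 'low') → 8
ticket_id=12: sla_hours >= 76 AND reopens = 1 → 56
ticket_id=13: sla_hours >= 60 OR reopens = 2 → 54
ticket_id=14: sla_hours >= 60 OR reopens = 2 → 21
ticket_id=15: (no match → NULL) → NULL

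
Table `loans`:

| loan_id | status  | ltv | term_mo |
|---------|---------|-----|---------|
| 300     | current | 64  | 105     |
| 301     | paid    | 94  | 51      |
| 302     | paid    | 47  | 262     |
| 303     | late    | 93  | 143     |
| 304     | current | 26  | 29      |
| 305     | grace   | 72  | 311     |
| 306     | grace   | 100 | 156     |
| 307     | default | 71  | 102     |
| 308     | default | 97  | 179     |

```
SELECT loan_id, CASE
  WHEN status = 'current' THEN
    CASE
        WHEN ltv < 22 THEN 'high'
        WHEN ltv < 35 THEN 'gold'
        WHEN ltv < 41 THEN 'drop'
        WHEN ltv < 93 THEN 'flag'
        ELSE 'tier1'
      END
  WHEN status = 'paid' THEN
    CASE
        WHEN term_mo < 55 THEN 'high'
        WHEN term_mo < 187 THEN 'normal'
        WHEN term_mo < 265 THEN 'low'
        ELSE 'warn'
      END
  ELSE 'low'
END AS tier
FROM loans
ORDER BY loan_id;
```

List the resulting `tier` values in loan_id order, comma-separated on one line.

flag, high, low, low, gold, low, low, low, low

loan_id=300: status='current' → inner[ltv < 93] → flag
loan_id=301: status='paid' → inner[term_mo < 55] → high
loan_id=302: status='paid' → inner[term_mo < 265] → low
loan_id=303: status='late' → outer ELSE → low
loan_id=304: status='current' → inner[ltv < 35] → gold
loan_id=305: status='grace' → outer ELSE → low
loan_id=306: status='grace' → outer ELSE → low
loan_id=307: status='default' → outer ELSE → low
loan_id=308: status='default' → outer ELSE → low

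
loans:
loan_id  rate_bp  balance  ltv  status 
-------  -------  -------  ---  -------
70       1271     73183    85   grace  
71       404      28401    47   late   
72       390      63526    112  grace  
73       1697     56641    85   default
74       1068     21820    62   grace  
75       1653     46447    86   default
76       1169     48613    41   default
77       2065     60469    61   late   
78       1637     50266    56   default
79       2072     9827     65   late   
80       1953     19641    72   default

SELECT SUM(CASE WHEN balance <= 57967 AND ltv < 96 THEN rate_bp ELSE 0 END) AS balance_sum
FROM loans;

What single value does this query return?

loan_id=70: ✗
loan_id=71: ✓ → 404
loan_id=72: ✗
loan_id=73: ✓ → 1697
loan_id=74: ✓ → 1068
loan_id=75: ✓ → 1653
loan_id=76: ✓ → 1169
loan_id=77: ✗
loan_id=78: ✓ → 1637
loan_id=79: ✓ → 2072
loan_id=80: ✓ → 1953
balance_sum = 404 + 1697 + 1068 + 1653 + 1169 + 1637 + 2072 + 1953 = 11653

11653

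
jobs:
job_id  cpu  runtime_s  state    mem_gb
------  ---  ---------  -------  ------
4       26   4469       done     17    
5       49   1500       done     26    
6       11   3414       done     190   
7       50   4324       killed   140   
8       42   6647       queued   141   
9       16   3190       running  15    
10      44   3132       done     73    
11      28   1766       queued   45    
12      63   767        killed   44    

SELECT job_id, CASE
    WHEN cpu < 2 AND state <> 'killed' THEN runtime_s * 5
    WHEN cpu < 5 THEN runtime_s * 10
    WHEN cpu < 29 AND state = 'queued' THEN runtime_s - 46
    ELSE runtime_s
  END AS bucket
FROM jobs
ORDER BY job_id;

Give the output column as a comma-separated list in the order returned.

job_id=4: ELSE → 4469
job_id=5: ELSE → 1500
job_id=6: ELSE → 3414
job_id=7: ELSE → 4324
job_id=8: ELSE → 6647
job_id=9: ELSE → 3190
job_id=10: ELSE → 3132
job_id=11: cpu < 29 AND state = 'queued' → 1720
job_id=12: ELSE → 767

4469, 1500, 3414, 4324, 6647, 3190, 3132, 1720, 767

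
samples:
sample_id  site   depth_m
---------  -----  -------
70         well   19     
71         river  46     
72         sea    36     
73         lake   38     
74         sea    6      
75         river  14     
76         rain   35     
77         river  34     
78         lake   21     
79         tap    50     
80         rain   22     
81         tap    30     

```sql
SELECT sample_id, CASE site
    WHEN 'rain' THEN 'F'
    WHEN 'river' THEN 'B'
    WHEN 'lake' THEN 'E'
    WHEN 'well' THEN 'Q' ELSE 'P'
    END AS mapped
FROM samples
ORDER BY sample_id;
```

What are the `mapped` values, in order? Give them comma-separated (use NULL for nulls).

sample_id=70: site='well' → Q
sample_id=71: site='river' → B
sample_id=72: ELSE → P
sample_id=73: site='lake' → E
sample_id=74: ELSE → P
sample_id=75: site='river' → B
sample_id=76: site='rain' → F
sample_id=77: site='river' → B
sample_id=78: site='lake' → E
sample_id=79: ELSE → P
sample_id=80: site='rain' → F
sample_id=81: ELSE → P

Q, B, P, E, P, B, F, B, E, P, F, P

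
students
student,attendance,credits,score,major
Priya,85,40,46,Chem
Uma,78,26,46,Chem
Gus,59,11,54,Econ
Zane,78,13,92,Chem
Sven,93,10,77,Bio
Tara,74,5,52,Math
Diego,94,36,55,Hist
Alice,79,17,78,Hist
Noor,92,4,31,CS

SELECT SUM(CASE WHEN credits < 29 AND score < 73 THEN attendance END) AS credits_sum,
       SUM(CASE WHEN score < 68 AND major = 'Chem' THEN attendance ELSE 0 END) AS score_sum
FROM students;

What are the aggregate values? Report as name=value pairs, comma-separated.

[credits_sum: credits < 29 AND score < 73]
student=Priya: ✗
student=Uma: ✓ → 78
student=Gus: ✓ → 59
student=Zane: ✗
student=Sven: ✗
student=Tara: ✓ → 74
student=Diego: ✗
student=Alice: ✗
student=Noor: ✓ → 92
credits_sum = 78 + 59 + 74 + 92 = 303
—
[score_sum: score < 68 AND major = 'Chem']
student=Priya: ✓ → 85
student=Uma: ✓ → 78
student=Gus: ✗
student=Zane: ✗
student=Sven: ✗
student=Tara: ✗
student=Diego: ✗
student=Alice: ✗
student=Noor: ✗
score_sum = 85 + 78 = 163

credits_sum=303, score_sum=163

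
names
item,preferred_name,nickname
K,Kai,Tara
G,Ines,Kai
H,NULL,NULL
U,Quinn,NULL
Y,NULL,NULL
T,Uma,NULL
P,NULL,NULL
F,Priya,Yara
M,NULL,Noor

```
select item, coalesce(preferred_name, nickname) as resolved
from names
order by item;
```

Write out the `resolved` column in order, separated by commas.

item=F: preferred_name=Priya → Priya
item=G: preferred_name=Ines → Ines
item=H: preferred_name=NULL, nickname=NULL (all NULL) → NULL
item=K: preferred_name=Kai → Kai
item=M: preferred_name=NULL, nickname=Noor → Noor
item=P: preferred_name=NULL, nickname=NULL (all NULL) → NULL
item=T: preferred_name=Uma → Uma
item=U: preferred_name=Quinn → Quinn
item=Y: preferred_name=NULL, nickname=NULL (all NULL) → NULL

Priya, Ines, NULL, Kai, Noor, NULL, Uma, Quinn, NULL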